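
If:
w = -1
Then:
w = -1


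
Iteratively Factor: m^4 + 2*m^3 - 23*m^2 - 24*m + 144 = (m + 4)*(m^3 - 2*m^2 - 15*m + 36) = (m + 4)^2*(m^2 - 6*m + 9) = (m - 3)*(m + 4)^2*(m - 3)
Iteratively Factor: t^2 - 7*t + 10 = (t - 5)*(t - 2)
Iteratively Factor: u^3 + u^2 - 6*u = (u - 2)*(u^2 + 3*u) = (u - 2)*(u + 3)*(u)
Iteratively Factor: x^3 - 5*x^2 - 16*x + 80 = (x - 5)*(x^2 - 16) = (x - 5)*(x + 4)*(x - 4)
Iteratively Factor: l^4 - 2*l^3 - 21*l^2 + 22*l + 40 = (l + 4)*(l^3 - 6*l^2 + 3*l + 10) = (l - 5)*(l + 4)*(l^2 - l - 2) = (l - 5)*(l + 1)*(l + 4)*(l - 2)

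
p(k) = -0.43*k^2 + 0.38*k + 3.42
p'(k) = 0.38 - 0.86*k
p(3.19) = 0.26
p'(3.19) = -2.36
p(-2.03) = 0.88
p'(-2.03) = 2.13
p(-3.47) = -3.08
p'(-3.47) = 3.36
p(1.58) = 2.95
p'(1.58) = -0.98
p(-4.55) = -7.21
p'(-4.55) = 4.29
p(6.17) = -10.61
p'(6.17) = -4.93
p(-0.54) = 3.09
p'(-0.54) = 0.84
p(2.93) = 0.84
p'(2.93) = -2.14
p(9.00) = -27.99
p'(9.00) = -7.36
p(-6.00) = -14.34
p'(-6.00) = 5.54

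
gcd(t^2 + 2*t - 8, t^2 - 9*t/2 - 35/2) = 1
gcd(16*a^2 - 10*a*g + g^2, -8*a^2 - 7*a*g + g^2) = 8*a - g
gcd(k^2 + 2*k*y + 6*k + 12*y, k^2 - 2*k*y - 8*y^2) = k + 2*y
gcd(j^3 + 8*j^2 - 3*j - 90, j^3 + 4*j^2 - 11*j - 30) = j^2 + 2*j - 15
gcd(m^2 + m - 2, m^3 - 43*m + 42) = m - 1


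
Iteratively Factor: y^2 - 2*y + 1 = (y - 1)*(y - 1)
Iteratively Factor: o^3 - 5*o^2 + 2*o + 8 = (o - 4)*(o^2 - o - 2) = (o - 4)*(o + 1)*(o - 2)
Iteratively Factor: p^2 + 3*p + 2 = (p + 2)*(p + 1)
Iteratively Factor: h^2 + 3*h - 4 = (h + 4)*(h - 1)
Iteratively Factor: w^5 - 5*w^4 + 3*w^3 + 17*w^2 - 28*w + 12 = (w - 1)*(w^4 - 4*w^3 - w^2 + 16*w - 12) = (w - 1)*(w + 2)*(w^3 - 6*w^2 + 11*w - 6) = (w - 3)*(w - 1)*(w + 2)*(w^2 - 3*w + 2) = (w - 3)*(w - 2)*(w - 1)*(w + 2)*(w - 1)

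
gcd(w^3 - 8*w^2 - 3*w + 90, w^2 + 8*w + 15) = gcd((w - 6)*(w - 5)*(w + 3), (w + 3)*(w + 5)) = w + 3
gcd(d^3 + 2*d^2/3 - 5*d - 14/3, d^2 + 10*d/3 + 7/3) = d + 1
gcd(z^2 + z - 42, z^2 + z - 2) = 1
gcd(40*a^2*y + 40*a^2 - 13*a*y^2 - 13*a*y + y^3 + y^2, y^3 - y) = y + 1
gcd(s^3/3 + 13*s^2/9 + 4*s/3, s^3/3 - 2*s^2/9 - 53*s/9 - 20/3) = s^2 + 13*s/3 + 4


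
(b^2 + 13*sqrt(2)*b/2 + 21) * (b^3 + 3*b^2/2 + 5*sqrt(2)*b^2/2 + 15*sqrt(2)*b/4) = b^5 + 3*b^4/2 + 9*sqrt(2)*b^4 + 27*sqrt(2)*b^3/2 + 107*b^3/2 + 105*sqrt(2)*b^2/2 + 321*b^2/4 + 315*sqrt(2)*b/4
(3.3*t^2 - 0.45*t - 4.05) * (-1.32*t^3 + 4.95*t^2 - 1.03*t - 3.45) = -4.356*t^5 + 16.929*t^4 - 0.2805*t^3 - 30.969*t^2 + 5.724*t + 13.9725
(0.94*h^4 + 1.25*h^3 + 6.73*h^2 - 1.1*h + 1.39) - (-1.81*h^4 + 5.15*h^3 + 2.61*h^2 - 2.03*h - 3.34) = 2.75*h^4 - 3.9*h^3 + 4.12*h^2 + 0.93*h + 4.73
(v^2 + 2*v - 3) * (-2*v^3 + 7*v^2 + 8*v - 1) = -2*v^5 + 3*v^4 + 28*v^3 - 6*v^2 - 26*v + 3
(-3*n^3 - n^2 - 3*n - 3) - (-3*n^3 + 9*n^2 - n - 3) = -10*n^2 - 2*n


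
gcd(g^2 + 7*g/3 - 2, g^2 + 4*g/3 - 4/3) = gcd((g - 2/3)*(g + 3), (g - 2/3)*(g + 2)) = g - 2/3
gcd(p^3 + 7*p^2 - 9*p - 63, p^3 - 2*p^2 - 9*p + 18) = p^2 - 9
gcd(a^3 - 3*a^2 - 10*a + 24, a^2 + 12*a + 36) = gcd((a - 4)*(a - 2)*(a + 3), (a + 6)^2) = 1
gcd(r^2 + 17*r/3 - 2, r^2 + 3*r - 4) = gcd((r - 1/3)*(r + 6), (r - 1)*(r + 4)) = 1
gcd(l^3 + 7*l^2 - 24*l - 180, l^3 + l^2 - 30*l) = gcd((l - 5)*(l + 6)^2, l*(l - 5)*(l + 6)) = l^2 + l - 30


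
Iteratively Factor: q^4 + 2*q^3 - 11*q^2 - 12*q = (q - 3)*(q^3 + 5*q^2 + 4*q) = (q - 3)*(q + 1)*(q^2 + 4*q) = (q - 3)*(q + 1)*(q + 4)*(q)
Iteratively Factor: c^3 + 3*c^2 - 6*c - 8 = (c + 4)*(c^2 - c - 2) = (c - 2)*(c + 4)*(c + 1)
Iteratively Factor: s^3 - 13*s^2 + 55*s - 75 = (s - 3)*(s^2 - 10*s + 25) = (s - 5)*(s - 3)*(s - 5)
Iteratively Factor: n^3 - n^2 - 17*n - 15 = (n - 5)*(n^2 + 4*n + 3) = (n - 5)*(n + 3)*(n + 1)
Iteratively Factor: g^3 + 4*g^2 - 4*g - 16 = (g - 2)*(g^2 + 6*g + 8) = (g - 2)*(g + 2)*(g + 4)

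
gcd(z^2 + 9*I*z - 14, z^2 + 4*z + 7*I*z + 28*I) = z + 7*I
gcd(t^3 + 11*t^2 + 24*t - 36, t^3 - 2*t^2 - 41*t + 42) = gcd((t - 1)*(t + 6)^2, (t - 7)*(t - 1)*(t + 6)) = t^2 + 5*t - 6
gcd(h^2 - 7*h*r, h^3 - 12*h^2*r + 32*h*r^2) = h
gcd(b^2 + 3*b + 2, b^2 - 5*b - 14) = b + 2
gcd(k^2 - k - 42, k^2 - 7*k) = k - 7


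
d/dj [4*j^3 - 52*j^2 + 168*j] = 12*j^2 - 104*j + 168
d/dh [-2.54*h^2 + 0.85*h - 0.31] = 0.85 - 5.08*h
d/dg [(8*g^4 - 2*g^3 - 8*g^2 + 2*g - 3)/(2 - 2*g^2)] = (-8*g^5 + g^4 + 16*g^3 - 2*g^2 - 11*g + 1)/(g^4 - 2*g^2 + 1)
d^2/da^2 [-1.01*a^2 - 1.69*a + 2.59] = -2.02000000000000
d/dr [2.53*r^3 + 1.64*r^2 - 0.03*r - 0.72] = 7.59*r^2 + 3.28*r - 0.03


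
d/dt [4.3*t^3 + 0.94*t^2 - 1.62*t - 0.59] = 12.9*t^2 + 1.88*t - 1.62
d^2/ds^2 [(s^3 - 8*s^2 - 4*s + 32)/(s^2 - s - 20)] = 18*(s^3 - 36*s^2 + 96*s - 272)/(s^6 - 3*s^5 - 57*s^4 + 119*s^3 + 1140*s^2 - 1200*s - 8000)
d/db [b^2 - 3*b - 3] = 2*b - 3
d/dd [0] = 0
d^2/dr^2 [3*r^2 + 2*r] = 6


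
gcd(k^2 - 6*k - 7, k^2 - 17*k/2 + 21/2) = k - 7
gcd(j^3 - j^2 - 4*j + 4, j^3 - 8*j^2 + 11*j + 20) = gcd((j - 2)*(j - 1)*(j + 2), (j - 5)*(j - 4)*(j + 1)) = 1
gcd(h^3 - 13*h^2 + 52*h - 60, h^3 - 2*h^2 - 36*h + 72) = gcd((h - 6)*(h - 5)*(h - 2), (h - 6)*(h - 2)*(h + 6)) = h^2 - 8*h + 12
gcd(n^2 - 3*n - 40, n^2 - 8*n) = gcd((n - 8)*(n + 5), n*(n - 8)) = n - 8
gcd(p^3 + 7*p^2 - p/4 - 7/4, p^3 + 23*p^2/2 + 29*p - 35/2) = p^2 + 13*p/2 - 7/2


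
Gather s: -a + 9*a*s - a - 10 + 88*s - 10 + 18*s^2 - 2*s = -2*a + 18*s^2 + s*(9*a + 86) - 20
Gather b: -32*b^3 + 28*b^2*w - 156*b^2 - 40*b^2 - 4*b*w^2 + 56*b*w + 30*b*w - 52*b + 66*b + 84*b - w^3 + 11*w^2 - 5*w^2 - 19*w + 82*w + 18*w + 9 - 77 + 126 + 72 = -32*b^3 + b^2*(28*w - 196) + b*(-4*w^2 + 86*w + 98) - w^3 + 6*w^2 + 81*w + 130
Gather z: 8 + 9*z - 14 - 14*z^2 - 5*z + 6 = -14*z^2 + 4*z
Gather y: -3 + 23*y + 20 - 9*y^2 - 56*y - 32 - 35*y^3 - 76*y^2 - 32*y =-35*y^3 - 85*y^2 - 65*y - 15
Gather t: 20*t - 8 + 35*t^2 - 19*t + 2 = 35*t^2 + t - 6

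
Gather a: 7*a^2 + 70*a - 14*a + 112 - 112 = 7*a^2 + 56*a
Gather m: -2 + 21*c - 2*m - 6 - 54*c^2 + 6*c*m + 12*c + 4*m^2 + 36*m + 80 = -54*c^2 + 33*c + 4*m^2 + m*(6*c + 34) + 72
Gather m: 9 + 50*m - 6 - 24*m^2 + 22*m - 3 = -24*m^2 + 72*m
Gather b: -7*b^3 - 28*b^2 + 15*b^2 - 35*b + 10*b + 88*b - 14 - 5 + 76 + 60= -7*b^3 - 13*b^2 + 63*b + 117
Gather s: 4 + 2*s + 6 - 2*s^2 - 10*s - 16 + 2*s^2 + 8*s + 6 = 0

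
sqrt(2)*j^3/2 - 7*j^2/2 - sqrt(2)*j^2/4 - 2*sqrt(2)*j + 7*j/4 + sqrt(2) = (j - 1/2)*(j - 4*sqrt(2))*(sqrt(2)*j/2 + 1/2)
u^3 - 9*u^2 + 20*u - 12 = (u - 6)*(u - 2)*(u - 1)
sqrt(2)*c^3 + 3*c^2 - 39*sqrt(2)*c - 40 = (c - 4*sqrt(2))*(c + 5*sqrt(2))*(sqrt(2)*c + 1)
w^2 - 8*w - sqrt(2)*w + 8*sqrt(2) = (w - 8)*(w - sqrt(2))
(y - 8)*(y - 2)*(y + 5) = y^3 - 5*y^2 - 34*y + 80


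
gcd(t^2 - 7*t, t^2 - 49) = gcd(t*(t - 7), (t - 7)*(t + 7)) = t - 7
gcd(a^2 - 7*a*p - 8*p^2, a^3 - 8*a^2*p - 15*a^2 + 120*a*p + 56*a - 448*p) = -a + 8*p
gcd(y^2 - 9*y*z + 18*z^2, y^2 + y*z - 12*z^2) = y - 3*z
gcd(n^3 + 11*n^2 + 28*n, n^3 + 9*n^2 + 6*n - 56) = n^2 + 11*n + 28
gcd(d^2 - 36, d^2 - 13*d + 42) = d - 6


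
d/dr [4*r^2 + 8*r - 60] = 8*r + 8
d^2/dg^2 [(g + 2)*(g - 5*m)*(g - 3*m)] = 6*g - 16*m + 4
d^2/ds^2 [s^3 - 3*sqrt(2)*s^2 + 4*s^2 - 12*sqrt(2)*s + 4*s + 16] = 6*s - 6*sqrt(2) + 8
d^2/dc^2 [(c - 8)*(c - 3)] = 2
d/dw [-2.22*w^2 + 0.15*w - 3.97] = 0.15 - 4.44*w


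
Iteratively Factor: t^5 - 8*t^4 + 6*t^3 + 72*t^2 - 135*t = (t)*(t^4 - 8*t^3 + 6*t^2 + 72*t - 135) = t*(t - 5)*(t^3 - 3*t^2 - 9*t + 27) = t*(t - 5)*(t - 3)*(t^2 - 9) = t*(t - 5)*(t - 3)^2*(t + 3)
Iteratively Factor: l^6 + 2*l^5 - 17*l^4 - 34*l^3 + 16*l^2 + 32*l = (l + 4)*(l^5 - 2*l^4 - 9*l^3 + 2*l^2 + 8*l) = (l + 2)*(l + 4)*(l^4 - 4*l^3 - l^2 + 4*l) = l*(l + 2)*(l + 4)*(l^3 - 4*l^2 - l + 4) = l*(l - 1)*(l + 2)*(l + 4)*(l^2 - 3*l - 4) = l*(l - 4)*(l - 1)*(l + 2)*(l + 4)*(l + 1)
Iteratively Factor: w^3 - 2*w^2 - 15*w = (w)*(w^2 - 2*w - 15) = w*(w - 5)*(w + 3)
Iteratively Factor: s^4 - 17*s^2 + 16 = (s - 4)*(s^3 + 4*s^2 - s - 4) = (s - 4)*(s + 4)*(s^2 - 1) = (s - 4)*(s - 1)*(s + 4)*(s + 1)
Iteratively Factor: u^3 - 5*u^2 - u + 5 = (u - 1)*(u^2 - 4*u - 5) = (u - 1)*(u + 1)*(u - 5)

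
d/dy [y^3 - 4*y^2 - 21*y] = 3*y^2 - 8*y - 21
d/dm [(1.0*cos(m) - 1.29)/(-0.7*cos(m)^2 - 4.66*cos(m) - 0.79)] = (-0.7*cos(m)^2 + 1.806*cos(m) + 6.8014)*sin(m)/(0.49*cos(m)^4 + 6.524*cos(m)^3 + 22.8216*cos(m)^2 + 7.3628*cos(m) + 0.6241)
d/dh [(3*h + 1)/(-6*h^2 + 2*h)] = (9*h^2 + 6*h - 1)/(2*h^2*(9*h^2 - 6*h + 1))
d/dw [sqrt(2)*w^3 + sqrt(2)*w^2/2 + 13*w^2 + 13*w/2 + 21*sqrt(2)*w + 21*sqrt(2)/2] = 3*sqrt(2)*w^2 + sqrt(2)*w + 26*w + 13/2 + 21*sqrt(2)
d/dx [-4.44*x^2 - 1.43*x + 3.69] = -8.88*x - 1.43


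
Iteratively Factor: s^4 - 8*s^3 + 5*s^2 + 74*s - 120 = (s + 3)*(s^3 - 11*s^2 + 38*s - 40) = (s - 5)*(s + 3)*(s^2 - 6*s + 8) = (s - 5)*(s - 2)*(s + 3)*(s - 4)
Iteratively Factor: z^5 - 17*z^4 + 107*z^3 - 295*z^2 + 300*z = (z - 4)*(z^4 - 13*z^3 + 55*z^2 - 75*z) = (z - 4)*(z - 3)*(z^3 - 10*z^2 + 25*z) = z*(z - 4)*(z - 3)*(z^2 - 10*z + 25) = z*(z - 5)*(z - 4)*(z - 3)*(z - 5)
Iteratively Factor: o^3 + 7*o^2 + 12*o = (o)*(o^2 + 7*o + 12) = o*(o + 3)*(o + 4)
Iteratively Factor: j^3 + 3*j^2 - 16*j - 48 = (j - 4)*(j^2 + 7*j + 12) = (j - 4)*(j + 3)*(j + 4)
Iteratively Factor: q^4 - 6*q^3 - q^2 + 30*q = (q - 3)*(q^3 - 3*q^2 - 10*q) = q*(q - 3)*(q^2 - 3*q - 10) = q*(q - 5)*(q - 3)*(q + 2)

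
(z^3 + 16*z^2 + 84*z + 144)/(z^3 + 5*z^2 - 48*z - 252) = (z + 4)/(z - 7)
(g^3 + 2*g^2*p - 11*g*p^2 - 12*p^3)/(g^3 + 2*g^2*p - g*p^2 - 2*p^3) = (-g^2 - g*p + 12*p^2)/(-g^2 - g*p + 2*p^2)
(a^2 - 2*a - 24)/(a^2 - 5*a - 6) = (a + 4)/(a + 1)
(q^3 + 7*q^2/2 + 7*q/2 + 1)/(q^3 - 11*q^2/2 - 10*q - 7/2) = (q + 2)/(q - 7)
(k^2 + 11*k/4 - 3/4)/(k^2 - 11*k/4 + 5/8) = 2*(k + 3)/(2*k - 5)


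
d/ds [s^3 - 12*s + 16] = 3*s^2 - 12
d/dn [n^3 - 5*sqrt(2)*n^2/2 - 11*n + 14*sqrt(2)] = 3*n^2 - 5*sqrt(2)*n - 11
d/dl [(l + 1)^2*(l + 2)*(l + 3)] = 4*l^3 + 21*l^2 + 34*l + 17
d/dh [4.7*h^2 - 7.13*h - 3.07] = 9.4*h - 7.13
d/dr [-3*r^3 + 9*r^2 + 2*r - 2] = -9*r^2 + 18*r + 2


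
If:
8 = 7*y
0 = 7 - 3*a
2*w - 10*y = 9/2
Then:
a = 7/3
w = 223/28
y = 8/7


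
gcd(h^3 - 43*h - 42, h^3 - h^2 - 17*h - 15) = h + 1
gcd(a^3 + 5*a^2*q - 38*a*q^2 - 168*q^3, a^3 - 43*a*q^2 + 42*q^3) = -a^2 - a*q + 42*q^2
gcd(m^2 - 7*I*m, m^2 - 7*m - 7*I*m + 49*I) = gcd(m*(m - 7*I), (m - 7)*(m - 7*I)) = m - 7*I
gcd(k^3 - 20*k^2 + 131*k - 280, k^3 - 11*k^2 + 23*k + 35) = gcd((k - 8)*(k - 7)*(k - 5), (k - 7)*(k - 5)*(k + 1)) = k^2 - 12*k + 35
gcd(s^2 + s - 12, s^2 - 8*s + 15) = s - 3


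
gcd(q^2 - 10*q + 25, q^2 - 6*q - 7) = 1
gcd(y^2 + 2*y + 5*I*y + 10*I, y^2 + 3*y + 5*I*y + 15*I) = y + 5*I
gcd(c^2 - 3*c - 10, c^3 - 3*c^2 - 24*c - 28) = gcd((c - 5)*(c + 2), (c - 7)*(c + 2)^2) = c + 2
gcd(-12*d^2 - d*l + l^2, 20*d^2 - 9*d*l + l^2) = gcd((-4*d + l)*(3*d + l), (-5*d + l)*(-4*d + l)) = 4*d - l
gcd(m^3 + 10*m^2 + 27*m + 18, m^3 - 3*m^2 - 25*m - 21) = m^2 + 4*m + 3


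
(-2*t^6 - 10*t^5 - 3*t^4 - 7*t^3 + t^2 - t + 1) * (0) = 0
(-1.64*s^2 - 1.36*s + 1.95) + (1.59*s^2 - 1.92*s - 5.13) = -0.0499999999999998*s^2 - 3.28*s - 3.18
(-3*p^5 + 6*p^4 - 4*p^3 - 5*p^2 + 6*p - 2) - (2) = -3*p^5 + 6*p^4 - 4*p^3 - 5*p^2 + 6*p - 4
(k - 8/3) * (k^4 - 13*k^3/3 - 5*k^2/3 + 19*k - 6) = k^5 - 7*k^4 + 89*k^3/9 + 211*k^2/9 - 170*k/3 + 16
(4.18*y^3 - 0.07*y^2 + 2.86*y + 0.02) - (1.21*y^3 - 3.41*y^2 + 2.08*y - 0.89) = 2.97*y^3 + 3.34*y^2 + 0.78*y + 0.91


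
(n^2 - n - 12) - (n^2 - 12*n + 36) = 11*n - 48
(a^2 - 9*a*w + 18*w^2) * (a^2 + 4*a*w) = a^4 - 5*a^3*w - 18*a^2*w^2 + 72*a*w^3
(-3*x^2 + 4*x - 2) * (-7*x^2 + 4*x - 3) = 21*x^4 - 40*x^3 + 39*x^2 - 20*x + 6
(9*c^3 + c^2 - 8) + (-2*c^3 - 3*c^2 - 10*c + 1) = 7*c^3 - 2*c^2 - 10*c - 7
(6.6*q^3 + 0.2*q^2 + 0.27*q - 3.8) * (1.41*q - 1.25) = 9.306*q^4 - 7.968*q^3 + 0.1307*q^2 - 5.6955*q + 4.75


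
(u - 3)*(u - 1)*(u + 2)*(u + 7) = u^4 + 5*u^3 - 19*u^2 - 29*u + 42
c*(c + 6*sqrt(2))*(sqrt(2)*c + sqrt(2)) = sqrt(2)*c^3 + sqrt(2)*c^2 + 12*c^2 + 12*c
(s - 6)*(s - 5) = s^2 - 11*s + 30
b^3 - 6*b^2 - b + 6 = (b - 6)*(b - 1)*(b + 1)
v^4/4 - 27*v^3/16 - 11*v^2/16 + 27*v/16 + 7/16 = (v/4 + 1/4)*(v - 7)*(v - 1)*(v + 1/4)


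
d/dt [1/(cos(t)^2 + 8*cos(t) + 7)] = 2*(cos(t) + 4)*sin(t)/(cos(t)^2 + 8*cos(t) + 7)^2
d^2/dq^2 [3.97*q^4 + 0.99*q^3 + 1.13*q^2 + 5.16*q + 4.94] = 47.64*q^2 + 5.94*q + 2.26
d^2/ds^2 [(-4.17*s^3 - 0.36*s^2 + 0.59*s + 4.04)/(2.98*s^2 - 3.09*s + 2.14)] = (-5.6843418860808e-14*s^5 + 5.6843418860808e-14*s^4 - 22.5963379999999*s^3 + 394.4829*s^2 - 360.363648*s + 30.126428)/(26.463592*s^6 - 82.321308*s^5 + 142.372182*s^4 - 147.736917*s^3 + 102.240426*s^2 - 42.452892*s + 9.800344)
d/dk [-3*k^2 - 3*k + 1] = -6*k - 3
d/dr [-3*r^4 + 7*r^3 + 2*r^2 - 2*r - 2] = -12*r^3 + 21*r^2 + 4*r - 2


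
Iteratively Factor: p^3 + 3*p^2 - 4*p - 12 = (p - 2)*(p^2 + 5*p + 6) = (p - 2)*(p + 3)*(p + 2)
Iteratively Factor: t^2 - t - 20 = (t - 5)*(t + 4)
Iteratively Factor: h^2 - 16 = (h - 4)*(h + 4)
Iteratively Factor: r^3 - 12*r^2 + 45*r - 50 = (r - 5)*(r^2 - 7*r + 10) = (r - 5)^2*(r - 2)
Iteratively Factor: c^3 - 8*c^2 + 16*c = (c - 4)*(c^2 - 4*c) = (c - 4)^2*(c)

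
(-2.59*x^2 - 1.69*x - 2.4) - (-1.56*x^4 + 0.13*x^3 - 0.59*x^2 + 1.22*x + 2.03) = 1.56*x^4 - 0.13*x^3 - 2.0*x^2 - 2.91*x - 4.43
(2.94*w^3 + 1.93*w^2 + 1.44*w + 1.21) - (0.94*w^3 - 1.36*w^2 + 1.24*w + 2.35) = 2.0*w^3 + 3.29*w^2 + 0.2*w - 1.14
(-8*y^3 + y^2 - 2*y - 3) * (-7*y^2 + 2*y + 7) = 56*y^5 - 23*y^4 - 40*y^3 + 24*y^2 - 20*y - 21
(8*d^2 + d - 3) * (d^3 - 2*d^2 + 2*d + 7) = 8*d^5 - 15*d^4 + 11*d^3 + 64*d^2 + d - 21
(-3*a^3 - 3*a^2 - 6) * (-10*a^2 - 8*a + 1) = 30*a^5 + 54*a^4 + 21*a^3 + 57*a^2 + 48*a - 6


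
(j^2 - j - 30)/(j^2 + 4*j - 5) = (j - 6)/(j - 1)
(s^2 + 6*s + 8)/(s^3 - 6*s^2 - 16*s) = (s + 4)/(s*(s - 8))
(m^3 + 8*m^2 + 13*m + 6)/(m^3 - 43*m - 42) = (m + 1)/(m - 7)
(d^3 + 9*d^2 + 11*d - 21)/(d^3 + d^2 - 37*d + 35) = (d + 3)/(d - 5)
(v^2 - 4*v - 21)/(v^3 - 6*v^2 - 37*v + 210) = (v + 3)/(v^2 + v - 30)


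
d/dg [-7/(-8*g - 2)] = -14/(4*g + 1)^2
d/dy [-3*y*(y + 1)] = -6*y - 3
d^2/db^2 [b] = 0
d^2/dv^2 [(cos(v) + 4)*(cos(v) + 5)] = -9*cos(v) - 2*cos(2*v)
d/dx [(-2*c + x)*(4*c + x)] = 2*c + 2*x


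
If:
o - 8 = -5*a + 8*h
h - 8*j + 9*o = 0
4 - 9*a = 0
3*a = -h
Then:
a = 4/9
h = -4/3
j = -17/3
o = -44/9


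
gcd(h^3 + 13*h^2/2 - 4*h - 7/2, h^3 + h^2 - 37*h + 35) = h^2 + 6*h - 7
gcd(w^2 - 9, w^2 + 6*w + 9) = w + 3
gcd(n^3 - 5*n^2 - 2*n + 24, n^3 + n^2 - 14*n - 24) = n^2 - 2*n - 8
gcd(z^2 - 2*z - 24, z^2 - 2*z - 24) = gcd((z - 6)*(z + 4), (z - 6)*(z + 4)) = z^2 - 2*z - 24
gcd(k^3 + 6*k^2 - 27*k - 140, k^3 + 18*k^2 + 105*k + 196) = k^2 + 11*k + 28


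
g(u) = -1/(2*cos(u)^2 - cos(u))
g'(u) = -(4*sin(u)*cos(u) - sin(u))/(2*cos(u)^2 - cos(u))^2 = (sin(u)/cos(u)^2 - 4*tan(u))/(2*cos(u) - 1)^2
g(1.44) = 10.37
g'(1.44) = 51.03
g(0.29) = -1.14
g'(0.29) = -1.05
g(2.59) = -0.43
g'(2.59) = 0.44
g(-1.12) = 17.84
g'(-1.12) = 212.84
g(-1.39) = 8.68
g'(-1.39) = -20.83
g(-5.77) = -1.55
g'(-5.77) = -2.92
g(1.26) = 8.42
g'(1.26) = -15.07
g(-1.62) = -18.51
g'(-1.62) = -409.57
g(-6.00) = -1.13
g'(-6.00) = -1.02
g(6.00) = -1.13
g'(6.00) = 1.02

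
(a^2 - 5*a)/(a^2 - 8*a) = (a - 5)/(a - 8)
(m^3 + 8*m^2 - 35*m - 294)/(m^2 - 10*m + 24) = (m^2 + 14*m + 49)/(m - 4)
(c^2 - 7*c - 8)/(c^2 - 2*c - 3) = (c - 8)/(c - 3)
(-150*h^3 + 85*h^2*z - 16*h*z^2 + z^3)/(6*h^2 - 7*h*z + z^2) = (25*h^2 - 10*h*z + z^2)/(-h + z)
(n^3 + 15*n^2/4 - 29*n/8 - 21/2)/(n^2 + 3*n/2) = n + 9/4 - 7/n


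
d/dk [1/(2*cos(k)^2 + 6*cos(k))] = (2*cos(k) + 3)*sin(k)/(2*(cos(k) + 3)^2*cos(k)^2)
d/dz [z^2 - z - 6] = 2*z - 1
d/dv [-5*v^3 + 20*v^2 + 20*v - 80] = -15*v^2 + 40*v + 20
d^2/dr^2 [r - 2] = 0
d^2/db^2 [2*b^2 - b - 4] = 4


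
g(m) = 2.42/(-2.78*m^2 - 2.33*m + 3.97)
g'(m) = 2.42*(5.56*m + 2.33)/(-2.78*m^2 - 2.33*m + 3.97)^2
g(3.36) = -0.07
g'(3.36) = 0.04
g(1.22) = -0.80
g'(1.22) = 2.43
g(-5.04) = -0.04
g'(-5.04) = -0.02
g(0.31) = 0.81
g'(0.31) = 1.10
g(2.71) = -0.11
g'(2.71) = 0.08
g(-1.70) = -23.45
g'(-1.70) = -1618.30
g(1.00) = -2.12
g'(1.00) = 14.69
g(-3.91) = -0.08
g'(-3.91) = -0.05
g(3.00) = -0.09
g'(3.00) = 0.06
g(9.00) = -0.01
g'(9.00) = 0.00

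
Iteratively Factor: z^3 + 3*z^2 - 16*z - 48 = (z + 4)*(z^2 - z - 12) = (z + 3)*(z + 4)*(z - 4)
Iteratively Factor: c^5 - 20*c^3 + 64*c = (c - 4)*(c^4 + 4*c^3 - 4*c^2 - 16*c) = (c - 4)*(c + 4)*(c^3 - 4*c) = (c - 4)*(c - 2)*(c + 4)*(c^2 + 2*c) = (c - 4)*(c - 2)*(c + 2)*(c + 4)*(c)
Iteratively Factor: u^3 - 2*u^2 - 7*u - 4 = (u - 4)*(u^2 + 2*u + 1) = (u - 4)*(u + 1)*(u + 1)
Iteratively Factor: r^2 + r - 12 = (r - 3)*(r + 4)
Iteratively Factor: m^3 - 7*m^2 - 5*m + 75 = (m + 3)*(m^2 - 10*m + 25) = (m - 5)*(m + 3)*(m - 5)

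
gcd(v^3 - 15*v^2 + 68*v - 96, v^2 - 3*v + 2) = 1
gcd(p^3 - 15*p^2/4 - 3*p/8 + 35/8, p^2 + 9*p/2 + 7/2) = p + 1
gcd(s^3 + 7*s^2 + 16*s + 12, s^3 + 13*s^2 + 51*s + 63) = s + 3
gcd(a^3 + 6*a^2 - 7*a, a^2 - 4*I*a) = a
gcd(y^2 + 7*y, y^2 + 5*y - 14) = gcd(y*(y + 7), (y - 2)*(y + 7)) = y + 7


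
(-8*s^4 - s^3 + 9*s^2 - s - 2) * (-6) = 48*s^4 + 6*s^3 - 54*s^2 + 6*s + 12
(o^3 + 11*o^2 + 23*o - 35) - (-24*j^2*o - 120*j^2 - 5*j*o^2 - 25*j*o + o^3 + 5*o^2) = 24*j^2*o + 120*j^2 + 5*j*o^2 + 25*j*o + 6*o^2 + 23*o - 35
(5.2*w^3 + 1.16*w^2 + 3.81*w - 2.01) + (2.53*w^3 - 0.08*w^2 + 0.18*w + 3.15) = 7.73*w^3 + 1.08*w^2 + 3.99*w + 1.14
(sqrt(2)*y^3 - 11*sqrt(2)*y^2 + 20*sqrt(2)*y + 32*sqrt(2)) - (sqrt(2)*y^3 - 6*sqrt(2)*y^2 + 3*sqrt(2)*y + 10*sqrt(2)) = -5*sqrt(2)*y^2 + 17*sqrt(2)*y + 22*sqrt(2)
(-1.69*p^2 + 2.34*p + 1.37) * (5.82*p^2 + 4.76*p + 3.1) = -9.8358*p^4 + 5.5744*p^3 + 13.8728*p^2 + 13.7752*p + 4.247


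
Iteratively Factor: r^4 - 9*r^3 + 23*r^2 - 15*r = (r - 5)*(r^3 - 4*r^2 + 3*r) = r*(r - 5)*(r^2 - 4*r + 3) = r*(r - 5)*(r - 1)*(r - 3)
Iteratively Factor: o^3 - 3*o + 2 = (o + 2)*(o^2 - 2*o + 1) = (o - 1)*(o + 2)*(o - 1)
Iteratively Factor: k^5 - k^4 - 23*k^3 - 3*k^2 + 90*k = (k + 3)*(k^4 - 4*k^3 - 11*k^2 + 30*k) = (k - 2)*(k + 3)*(k^3 - 2*k^2 - 15*k) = k*(k - 2)*(k + 3)*(k^2 - 2*k - 15) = k*(k - 5)*(k - 2)*(k + 3)*(k + 3)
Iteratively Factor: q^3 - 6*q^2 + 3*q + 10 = (q + 1)*(q^2 - 7*q + 10) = (q - 5)*(q + 1)*(q - 2)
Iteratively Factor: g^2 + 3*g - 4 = (g + 4)*(g - 1)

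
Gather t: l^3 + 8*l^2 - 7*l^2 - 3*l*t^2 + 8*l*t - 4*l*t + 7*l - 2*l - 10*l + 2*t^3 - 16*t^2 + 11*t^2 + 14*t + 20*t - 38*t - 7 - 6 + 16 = l^3 + l^2 - 5*l + 2*t^3 + t^2*(-3*l - 5) + t*(4*l - 4) + 3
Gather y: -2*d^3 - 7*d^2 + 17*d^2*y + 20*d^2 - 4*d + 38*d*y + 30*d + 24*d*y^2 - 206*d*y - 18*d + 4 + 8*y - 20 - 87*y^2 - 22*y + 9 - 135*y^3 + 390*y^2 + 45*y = -2*d^3 + 13*d^2 + 8*d - 135*y^3 + y^2*(24*d + 303) + y*(17*d^2 - 168*d + 31) - 7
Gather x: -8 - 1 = -9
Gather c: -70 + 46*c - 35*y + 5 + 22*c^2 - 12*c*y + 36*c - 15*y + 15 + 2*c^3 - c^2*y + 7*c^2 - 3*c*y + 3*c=2*c^3 + c^2*(29 - y) + c*(85 - 15*y) - 50*y - 50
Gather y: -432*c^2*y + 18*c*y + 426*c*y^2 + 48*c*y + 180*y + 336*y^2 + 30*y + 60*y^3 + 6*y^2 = 60*y^3 + y^2*(426*c + 342) + y*(-432*c^2 + 66*c + 210)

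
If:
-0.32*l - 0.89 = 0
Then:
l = -2.78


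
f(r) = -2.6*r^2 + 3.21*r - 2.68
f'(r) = 3.21 - 5.2*r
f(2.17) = -7.96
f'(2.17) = -8.07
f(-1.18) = -10.09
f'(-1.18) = 9.35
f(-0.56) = -5.29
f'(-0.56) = 6.12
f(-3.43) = -44.28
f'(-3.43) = 21.05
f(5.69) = -68.59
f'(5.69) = -26.38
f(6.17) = -81.85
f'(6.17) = -28.87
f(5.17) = -55.58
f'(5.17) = -23.67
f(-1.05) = -8.92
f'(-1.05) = 8.67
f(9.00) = -184.39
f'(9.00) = -43.59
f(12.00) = -338.56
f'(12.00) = -59.19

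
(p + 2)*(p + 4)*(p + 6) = p^3 + 12*p^2 + 44*p + 48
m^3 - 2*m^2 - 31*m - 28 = (m - 7)*(m + 1)*(m + 4)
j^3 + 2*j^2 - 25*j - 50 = (j - 5)*(j + 2)*(j + 5)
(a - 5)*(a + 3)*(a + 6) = a^3 + 4*a^2 - 27*a - 90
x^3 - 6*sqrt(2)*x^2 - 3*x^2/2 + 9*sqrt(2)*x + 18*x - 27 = (x - 3/2)*(x - 3*sqrt(2))^2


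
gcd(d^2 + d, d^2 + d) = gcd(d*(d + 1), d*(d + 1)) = d^2 + d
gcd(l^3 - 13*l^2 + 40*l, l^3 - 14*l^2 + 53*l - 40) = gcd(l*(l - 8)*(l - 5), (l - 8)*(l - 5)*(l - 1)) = l^2 - 13*l + 40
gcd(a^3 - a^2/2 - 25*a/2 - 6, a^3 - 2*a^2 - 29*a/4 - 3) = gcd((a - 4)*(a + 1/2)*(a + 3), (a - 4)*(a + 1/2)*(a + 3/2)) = a^2 - 7*a/2 - 2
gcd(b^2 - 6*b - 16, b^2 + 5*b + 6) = b + 2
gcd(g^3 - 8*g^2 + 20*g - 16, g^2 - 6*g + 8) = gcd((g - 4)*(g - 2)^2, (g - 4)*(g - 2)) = g^2 - 6*g + 8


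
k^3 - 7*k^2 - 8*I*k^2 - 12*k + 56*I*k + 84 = (k - 7)*(k - 6*I)*(k - 2*I)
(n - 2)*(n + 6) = n^2 + 4*n - 12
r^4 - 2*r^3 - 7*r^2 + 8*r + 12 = (r - 3)*(r - 2)*(r + 1)*(r + 2)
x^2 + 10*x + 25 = (x + 5)^2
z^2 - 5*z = z*(z - 5)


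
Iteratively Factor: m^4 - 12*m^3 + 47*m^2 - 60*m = (m)*(m^3 - 12*m^2 + 47*m - 60) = m*(m - 3)*(m^2 - 9*m + 20) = m*(m - 5)*(m - 3)*(m - 4)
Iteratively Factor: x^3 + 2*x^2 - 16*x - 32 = (x - 4)*(x^2 + 6*x + 8) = (x - 4)*(x + 2)*(x + 4)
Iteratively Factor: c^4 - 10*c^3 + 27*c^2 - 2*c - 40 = (c - 5)*(c^3 - 5*c^2 + 2*c + 8) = (c - 5)*(c - 2)*(c^2 - 3*c - 4) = (c - 5)*(c - 4)*(c - 2)*(c + 1)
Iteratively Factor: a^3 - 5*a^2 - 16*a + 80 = (a - 5)*(a^2 - 16) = (a - 5)*(a - 4)*(a + 4)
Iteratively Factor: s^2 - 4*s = (s)*(s - 4)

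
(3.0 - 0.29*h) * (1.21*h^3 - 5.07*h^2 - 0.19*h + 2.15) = -0.3509*h^4 + 5.1003*h^3 - 15.1549*h^2 - 1.1935*h + 6.45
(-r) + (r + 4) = 4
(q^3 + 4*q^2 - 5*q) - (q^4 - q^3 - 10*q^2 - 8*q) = -q^4 + 2*q^3 + 14*q^2 + 3*q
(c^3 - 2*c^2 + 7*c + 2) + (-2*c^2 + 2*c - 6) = c^3 - 4*c^2 + 9*c - 4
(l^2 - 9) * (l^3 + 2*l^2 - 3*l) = l^5 + 2*l^4 - 12*l^3 - 18*l^2 + 27*l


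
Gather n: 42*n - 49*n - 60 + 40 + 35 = 15 - 7*n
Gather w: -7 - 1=-8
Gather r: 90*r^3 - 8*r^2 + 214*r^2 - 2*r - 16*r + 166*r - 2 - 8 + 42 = 90*r^3 + 206*r^2 + 148*r + 32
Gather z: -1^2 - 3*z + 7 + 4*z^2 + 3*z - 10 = 4*z^2 - 4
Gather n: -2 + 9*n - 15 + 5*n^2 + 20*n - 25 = 5*n^2 + 29*n - 42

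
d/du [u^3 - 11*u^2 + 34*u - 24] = 3*u^2 - 22*u + 34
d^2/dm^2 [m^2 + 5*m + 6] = 2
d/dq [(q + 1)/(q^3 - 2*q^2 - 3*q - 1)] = (q^3 - 2*q^2 - 3*q + (q + 1)*(-3*q^2 + 4*q + 3) - 1)/(-q^3 + 2*q^2 + 3*q + 1)^2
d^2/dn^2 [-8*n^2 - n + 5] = -16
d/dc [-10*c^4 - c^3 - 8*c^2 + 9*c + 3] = -40*c^3 - 3*c^2 - 16*c + 9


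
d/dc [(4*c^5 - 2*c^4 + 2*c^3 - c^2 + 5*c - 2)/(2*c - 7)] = (32*c^5 - 152*c^4 + 64*c^3 - 44*c^2 + 14*c - 31)/(4*c^2 - 28*c + 49)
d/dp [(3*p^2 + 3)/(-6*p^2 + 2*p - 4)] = 3*(p^2 + 2*p - 1)/(2*(9*p^4 - 6*p^3 + 13*p^2 - 4*p + 4))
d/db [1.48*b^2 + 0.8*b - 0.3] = 2.96*b + 0.8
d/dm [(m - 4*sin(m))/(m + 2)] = (-m + (1 - 4*cos(m))*(m + 2) + 4*sin(m))/(m + 2)^2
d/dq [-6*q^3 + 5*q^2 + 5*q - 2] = -18*q^2 + 10*q + 5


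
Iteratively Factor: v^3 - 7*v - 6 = (v + 2)*(v^2 - 2*v - 3) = (v - 3)*(v + 2)*(v + 1)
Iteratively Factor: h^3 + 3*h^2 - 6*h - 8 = (h + 4)*(h^2 - h - 2) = (h + 1)*(h + 4)*(h - 2)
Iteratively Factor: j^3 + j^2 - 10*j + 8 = (j + 4)*(j^2 - 3*j + 2) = (j - 2)*(j + 4)*(j - 1)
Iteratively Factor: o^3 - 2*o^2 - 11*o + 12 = (o + 3)*(o^2 - 5*o + 4) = (o - 4)*(o + 3)*(o - 1)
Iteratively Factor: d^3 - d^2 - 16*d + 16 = (d - 4)*(d^2 + 3*d - 4) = (d - 4)*(d - 1)*(d + 4)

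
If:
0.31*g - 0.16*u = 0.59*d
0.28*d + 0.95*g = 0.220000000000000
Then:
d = 0.105360729182759 - 0.234821566507029*u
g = 0.0692105669704928*u + 0.200525258767187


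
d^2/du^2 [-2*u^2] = -4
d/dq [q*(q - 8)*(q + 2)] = 3*q^2 - 12*q - 16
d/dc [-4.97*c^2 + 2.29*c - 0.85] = 2.29 - 9.94*c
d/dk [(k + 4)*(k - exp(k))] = k + (1 - exp(k))*(k + 4) - exp(k)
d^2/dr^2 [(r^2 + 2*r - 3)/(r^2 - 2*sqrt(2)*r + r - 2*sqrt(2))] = 2*((2*r - 2*sqrt(2) + 1)^2*(r^2 + 2*r - 3) + (-r^2 - 2*r - 2*(r + 1)*(2*r - 2*sqrt(2) + 1) + 3)*(r^2 - 2*sqrt(2)*r + r - 2*sqrt(2)) + (r^2 - 2*sqrt(2)*r + r - 2*sqrt(2))^2)/(r^2 - 2*sqrt(2)*r + r - 2*sqrt(2))^3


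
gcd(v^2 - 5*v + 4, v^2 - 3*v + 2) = v - 1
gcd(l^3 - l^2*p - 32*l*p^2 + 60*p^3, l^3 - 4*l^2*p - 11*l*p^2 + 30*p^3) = l^2 - 7*l*p + 10*p^2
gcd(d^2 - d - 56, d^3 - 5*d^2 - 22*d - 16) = d - 8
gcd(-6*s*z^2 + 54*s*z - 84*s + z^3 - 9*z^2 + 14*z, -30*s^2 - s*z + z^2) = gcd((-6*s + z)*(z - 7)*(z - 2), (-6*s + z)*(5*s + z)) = -6*s + z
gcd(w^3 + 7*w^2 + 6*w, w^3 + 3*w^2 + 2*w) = w^2 + w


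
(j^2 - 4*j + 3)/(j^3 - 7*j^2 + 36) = (j - 1)/(j^2 - 4*j - 12)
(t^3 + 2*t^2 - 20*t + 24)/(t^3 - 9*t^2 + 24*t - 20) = (t + 6)/(t - 5)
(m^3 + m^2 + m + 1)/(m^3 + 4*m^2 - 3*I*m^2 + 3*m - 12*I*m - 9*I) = (m^2 + 1)/(m^2 + 3*m*(1 - I) - 9*I)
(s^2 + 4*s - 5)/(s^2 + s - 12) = (s^2 + 4*s - 5)/(s^2 + s - 12)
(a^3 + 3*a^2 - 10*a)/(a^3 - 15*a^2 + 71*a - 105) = a*(a^2 + 3*a - 10)/(a^3 - 15*a^2 + 71*a - 105)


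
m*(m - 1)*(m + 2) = m^3 + m^2 - 2*m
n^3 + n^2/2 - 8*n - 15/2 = (n - 3)*(n + 1)*(n + 5/2)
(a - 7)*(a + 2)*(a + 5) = a^3 - 39*a - 70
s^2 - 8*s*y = s*(s - 8*y)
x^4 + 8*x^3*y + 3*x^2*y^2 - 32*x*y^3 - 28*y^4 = (x - 2*y)*(x + y)*(x + 2*y)*(x + 7*y)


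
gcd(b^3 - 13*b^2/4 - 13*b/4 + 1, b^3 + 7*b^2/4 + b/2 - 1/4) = b^2 + 3*b/4 - 1/4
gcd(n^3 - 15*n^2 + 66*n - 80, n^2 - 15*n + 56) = n - 8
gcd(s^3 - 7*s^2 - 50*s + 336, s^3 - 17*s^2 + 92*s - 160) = s - 8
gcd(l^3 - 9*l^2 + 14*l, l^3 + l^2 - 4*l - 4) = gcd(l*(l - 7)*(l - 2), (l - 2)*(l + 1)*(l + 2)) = l - 2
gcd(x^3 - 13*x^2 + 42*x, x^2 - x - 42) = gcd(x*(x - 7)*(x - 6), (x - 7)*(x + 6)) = x - 7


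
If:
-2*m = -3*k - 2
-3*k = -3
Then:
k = 1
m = 5/2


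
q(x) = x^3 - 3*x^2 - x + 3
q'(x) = 3*x^2 - 6*x - 1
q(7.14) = 206.92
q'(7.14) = 109.10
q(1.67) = -2.38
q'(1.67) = -2.65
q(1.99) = -2.99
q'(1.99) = -1.06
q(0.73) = 1.06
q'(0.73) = -3.78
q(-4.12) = -113.74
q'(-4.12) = 74.64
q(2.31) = -2.99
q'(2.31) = 1.15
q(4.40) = 25.70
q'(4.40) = 30.68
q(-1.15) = -1.34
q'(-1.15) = 9.87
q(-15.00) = -4032.00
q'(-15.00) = 764.00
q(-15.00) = -4032.00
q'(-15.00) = 764.00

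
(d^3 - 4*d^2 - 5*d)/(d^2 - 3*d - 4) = d*(d - 5)/(d - 4)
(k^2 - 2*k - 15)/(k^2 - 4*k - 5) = (k + 3)/(k + 1)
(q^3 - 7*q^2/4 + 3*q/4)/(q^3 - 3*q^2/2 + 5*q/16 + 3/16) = 4*q/(4*q + 1)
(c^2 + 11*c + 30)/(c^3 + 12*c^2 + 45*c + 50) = (c + 6)/(c^2 + 7*c + 10)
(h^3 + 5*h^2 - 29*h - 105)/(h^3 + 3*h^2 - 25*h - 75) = (h + 7)/(h + 5)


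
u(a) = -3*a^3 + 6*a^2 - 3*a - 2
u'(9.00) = -624.00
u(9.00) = -1730.00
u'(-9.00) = -840.00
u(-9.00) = 2698.00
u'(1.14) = -1.02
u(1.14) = -2.07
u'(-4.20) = -212.16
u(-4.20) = 338.70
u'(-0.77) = -17.58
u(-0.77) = 5.24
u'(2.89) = -43.49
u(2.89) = -32.97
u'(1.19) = -1.46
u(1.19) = -2.13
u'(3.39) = -65.75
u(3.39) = -60.09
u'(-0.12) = -4.57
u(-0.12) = -1.55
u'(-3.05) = -123.32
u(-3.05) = 148.08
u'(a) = -9*a^2 + 12*a - 3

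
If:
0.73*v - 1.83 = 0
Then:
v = 2.51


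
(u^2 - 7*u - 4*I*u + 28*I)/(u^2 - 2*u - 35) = (u - 4*I)/(u + 5)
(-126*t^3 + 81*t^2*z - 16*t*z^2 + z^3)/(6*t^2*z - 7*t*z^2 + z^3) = (21*t^2 - 10*t*z + z^2)/(z*(-t + z))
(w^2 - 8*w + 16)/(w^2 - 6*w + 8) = (w - 4)/(w - 2)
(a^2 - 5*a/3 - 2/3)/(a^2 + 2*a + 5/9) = 3*(a - 2)/(3*a + 5)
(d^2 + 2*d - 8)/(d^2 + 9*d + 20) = (d - 2)/(d + 5)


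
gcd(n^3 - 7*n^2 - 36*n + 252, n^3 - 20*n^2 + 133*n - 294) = n^2 - 13*n + 42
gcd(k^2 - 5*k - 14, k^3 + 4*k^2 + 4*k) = k + 2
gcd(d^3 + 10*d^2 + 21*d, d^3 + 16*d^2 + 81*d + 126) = d^2 + 10*d + 21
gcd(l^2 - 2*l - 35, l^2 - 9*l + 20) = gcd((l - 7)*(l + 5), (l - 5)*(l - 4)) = 1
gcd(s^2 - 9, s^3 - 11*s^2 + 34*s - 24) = 1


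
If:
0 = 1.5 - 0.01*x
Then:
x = 150.00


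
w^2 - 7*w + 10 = (w - 5)*(w - 2)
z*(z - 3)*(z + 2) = z^3 - z^2 - 6*z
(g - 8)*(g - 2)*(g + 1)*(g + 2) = g^4 - 7*g^3 - 12*g^2 + 28*g + 32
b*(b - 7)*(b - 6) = b^3 - 13*b^2 + 42*b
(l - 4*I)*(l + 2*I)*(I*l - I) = I*l^3 + 2*l^2 - I*l^2 - 2*l + 8*I*l - 8*I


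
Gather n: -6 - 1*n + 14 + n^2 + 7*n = n^2 + 6*n + 8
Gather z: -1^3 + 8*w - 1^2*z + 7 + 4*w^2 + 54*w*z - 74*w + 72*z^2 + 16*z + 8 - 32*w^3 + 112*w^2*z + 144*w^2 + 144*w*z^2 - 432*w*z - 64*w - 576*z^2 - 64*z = -32*w^3 + 148*w^2 - 130*w + z^2*(144*w - 504) + z*(112*w^2 - 378*w - 49) + 14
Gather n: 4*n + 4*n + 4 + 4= 8*n + 8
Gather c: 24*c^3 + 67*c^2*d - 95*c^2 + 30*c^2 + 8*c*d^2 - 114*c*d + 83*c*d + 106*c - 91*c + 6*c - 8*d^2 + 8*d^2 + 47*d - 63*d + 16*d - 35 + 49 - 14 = 24*c^3 + c^2*(67*d - 65) + c*(8*d^2 - 31*d + 21)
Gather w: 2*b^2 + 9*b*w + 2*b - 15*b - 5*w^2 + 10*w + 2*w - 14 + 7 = 2*b^2 - 13*b - 5*w^2 + w*(9*b + 12) - 7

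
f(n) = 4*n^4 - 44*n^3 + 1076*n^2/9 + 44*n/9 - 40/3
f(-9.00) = 67946.67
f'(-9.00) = -24503.11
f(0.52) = 15.64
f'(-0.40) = -112.90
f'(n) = 16*n^3 - 132*n^2 + 2152*n/9 + 44/9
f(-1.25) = 263.06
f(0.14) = -10.42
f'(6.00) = 143.56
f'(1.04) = 128.79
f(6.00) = 0.00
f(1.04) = 76.25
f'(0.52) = 95.78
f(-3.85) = 5129.71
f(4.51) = 59.08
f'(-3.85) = -3785.32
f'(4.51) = -133.87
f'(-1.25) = -531.50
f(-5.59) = 15286.78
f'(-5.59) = -8251.32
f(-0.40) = 6.76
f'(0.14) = 35.82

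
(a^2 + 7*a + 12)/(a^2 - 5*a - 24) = (a + 4)/(a - 8)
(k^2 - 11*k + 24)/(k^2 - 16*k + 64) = (k - 3)/(k - 8)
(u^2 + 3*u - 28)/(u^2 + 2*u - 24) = (u + 7)/(u + 6)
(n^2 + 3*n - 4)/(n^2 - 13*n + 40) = (n^2 + 3*n - 4)/(n^2 - 13*n + 40)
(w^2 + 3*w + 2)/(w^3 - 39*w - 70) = (w + 1)/(w^2 - 2*w - 35)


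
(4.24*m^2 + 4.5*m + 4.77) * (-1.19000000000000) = -5.0456*m^2 - 5.355*m - 5.6763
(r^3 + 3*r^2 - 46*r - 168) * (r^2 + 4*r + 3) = r^5 + 7*r^4 - 31*r^3 - 343*r^2 - 810*r - 504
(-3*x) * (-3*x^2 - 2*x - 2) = 9*x^3 + 6*x^2 + 6*x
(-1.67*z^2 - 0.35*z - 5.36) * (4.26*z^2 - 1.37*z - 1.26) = -7.1142*z^4 + 0.7969*z^3 - 20.2499*z^2 + 7.7842*z + 6.7536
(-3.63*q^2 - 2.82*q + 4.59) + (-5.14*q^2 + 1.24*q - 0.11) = -8.77*q^2 - 1.58*q + 4.48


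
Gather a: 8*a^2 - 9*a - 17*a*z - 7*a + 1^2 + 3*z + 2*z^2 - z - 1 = 8*a^2 + a*(-17*z - 16) + 2*z^2 + 2*z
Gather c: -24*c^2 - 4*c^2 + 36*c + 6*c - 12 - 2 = -28*c^2 + 42*c - 14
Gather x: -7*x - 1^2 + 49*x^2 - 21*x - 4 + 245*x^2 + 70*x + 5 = 294*x^2 + 42*x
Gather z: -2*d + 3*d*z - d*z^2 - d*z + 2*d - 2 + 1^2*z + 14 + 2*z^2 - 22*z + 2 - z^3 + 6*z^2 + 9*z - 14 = -z^3 + z^2*(8 - d) + z*(2*d - 12)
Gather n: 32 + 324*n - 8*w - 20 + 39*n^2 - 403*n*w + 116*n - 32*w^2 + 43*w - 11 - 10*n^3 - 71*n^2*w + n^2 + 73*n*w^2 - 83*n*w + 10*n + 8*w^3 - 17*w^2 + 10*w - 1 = -10*n^3 + n^2*(40 - 71*w) + n*(73*w^2 - 486*w + 450) + 8*w^3 - 49*w^2 + 45*w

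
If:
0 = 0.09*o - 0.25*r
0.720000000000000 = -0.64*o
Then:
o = -1.12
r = -0.40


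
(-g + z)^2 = g^2 - 2*g*z + z^2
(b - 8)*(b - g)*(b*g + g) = b^3*g - b^2*g^2 - 7*b^2*g + 7*b*g^2 - 8*b*g + 8*g^2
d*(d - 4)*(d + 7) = d^3 + 3*d^2 - 28*d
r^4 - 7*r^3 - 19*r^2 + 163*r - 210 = (r - 7)*(r - 3)*(r - 2)*(r + 5)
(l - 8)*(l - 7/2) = l^2 - 23*l/2 + 28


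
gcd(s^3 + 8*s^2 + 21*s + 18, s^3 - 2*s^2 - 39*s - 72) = s^2 + 6*s + 9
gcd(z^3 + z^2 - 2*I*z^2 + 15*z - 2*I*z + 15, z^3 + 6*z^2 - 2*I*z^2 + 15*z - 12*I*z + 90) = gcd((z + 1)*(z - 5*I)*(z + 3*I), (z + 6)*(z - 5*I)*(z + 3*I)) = z^2 - 2*I*z + 15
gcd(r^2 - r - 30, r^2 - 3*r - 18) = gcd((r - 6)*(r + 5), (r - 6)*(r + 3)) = r - 6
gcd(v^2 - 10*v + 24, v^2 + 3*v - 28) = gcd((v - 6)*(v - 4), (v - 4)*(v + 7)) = v - 4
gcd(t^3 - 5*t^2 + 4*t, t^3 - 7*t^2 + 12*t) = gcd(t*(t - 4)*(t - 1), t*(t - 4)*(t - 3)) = t^2 - 4*t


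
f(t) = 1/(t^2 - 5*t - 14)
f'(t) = (5 - 2*t)/(t^2 - 5*t - 14)^2 = (5 - 2*t)/(-t^2 + 5*t + 14)^2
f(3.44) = -0.05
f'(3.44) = -0.01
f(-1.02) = -0.13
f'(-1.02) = 0.11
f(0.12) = -0.07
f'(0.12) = 0.02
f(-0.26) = -0.08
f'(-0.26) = 0.03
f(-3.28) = 0.08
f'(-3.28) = 0.07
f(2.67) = -0.05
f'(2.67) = -0.00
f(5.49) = -0.09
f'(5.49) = -0.05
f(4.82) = -0.07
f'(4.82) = -0.02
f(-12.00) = 0.01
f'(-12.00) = 0.00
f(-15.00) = 0.00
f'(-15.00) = 0.00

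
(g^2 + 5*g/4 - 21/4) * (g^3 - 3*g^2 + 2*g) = g^5 - 7*g^4/4 - 7*g^3 + 73*g^2/4 - 21*g/2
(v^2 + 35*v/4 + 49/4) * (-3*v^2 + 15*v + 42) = -3*v^4 - 45*v^3/4 + 273*v^2/2 + 2205*v/4 + 1029/2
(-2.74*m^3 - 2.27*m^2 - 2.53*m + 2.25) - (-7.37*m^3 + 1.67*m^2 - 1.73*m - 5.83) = 4.63*m^3 - 3.94*m^2 - 0.8*m + 8.08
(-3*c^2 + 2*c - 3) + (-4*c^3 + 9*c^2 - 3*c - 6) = -4*c^3 + 6*c^2 - c - 9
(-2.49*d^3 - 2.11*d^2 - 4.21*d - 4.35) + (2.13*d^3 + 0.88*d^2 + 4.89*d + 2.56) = -0.36*d^3 - 1.23*d^2 + 0.68*d - 1.79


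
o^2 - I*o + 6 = (o - 3*I)*(o + 2*I)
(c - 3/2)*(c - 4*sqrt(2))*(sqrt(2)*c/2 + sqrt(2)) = sqrt(2)*c^3/2 - 4*c^2 + sqrt(2)*c^2/4 - 3*sqrt(2)*c/2 - 2*c + 12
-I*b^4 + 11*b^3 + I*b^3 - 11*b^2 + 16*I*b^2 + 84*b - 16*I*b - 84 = (b - 2*I)*(b + 6*I)*(b + 7*I)*(-I*b + I)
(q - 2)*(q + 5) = q^2 + 3*q - 10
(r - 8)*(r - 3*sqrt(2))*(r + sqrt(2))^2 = r^4 - 8*r^3 - sqrt(2)*r^3 - 10*r^2 + 8*sqrt(2)*r^2 - 6*sqrt(2)*r + 80*r + 48*sqrt(2)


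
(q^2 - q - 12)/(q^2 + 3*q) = (q - 4)/q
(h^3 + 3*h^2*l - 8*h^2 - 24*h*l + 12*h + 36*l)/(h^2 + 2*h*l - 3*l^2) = (h^2 - 8*h + 12)/(h - l)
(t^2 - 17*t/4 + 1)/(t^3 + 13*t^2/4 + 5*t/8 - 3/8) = 2*(t - 4)/(2*t^2 + 7*t + 3)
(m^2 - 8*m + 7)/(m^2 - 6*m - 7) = (m - 1)/(m + 1)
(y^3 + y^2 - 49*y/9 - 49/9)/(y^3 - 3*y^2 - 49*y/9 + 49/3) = (y + 1)/(y - 3)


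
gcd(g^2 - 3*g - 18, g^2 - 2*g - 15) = g + 3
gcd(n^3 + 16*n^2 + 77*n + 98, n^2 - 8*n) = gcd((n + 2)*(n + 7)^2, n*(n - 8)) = 1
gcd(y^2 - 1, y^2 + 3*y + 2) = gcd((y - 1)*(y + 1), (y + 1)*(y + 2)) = y + 1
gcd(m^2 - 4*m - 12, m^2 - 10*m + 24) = m - 6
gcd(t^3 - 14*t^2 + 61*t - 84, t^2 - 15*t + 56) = t - 7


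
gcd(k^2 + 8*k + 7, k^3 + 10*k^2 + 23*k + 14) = k^2 + 8*k + 7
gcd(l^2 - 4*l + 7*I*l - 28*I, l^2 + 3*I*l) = 1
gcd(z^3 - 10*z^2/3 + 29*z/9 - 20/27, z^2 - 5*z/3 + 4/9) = z^2 - 5*z/3 + 4/9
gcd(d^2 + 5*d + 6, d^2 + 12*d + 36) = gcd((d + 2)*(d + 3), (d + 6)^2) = 1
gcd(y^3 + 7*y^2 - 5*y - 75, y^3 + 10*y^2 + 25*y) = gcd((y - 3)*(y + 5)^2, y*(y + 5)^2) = y^2 + 10*y + 25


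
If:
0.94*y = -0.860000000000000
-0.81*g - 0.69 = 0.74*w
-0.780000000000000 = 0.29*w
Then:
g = 1.61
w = -2.69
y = -0.91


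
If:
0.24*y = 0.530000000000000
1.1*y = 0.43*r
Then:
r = 5.65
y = 2.21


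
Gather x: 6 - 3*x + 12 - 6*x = 18 - 9*x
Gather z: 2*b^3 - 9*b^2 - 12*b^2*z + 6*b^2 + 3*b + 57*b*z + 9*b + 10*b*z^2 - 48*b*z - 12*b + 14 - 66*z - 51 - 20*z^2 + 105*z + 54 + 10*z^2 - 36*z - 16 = 2*b^3 - 3*b^2 + z^2*(10*b - 10) + z*(-12*b^2 + 9*b + 3) + 1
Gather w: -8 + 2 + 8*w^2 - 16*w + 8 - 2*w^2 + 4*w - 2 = 6*w^2 - 12*w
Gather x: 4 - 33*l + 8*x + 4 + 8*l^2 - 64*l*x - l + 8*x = 8*l^2 - 34*l + x*(16 - 64*l) + 8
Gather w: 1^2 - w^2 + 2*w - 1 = -w^2 + 2*w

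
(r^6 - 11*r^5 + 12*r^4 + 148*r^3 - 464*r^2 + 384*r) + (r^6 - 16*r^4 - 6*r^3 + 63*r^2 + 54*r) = 2*r^6 - 11*r^5 - 4*r^4 + 142*r^3 - 401*r^2 + 438*r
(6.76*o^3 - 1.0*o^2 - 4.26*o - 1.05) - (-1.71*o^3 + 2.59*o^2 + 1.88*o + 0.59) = 8.47*o^3 - 3.59*o^2 - 6.14*o - 1.64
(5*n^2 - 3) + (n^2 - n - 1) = 6*n^2 - n - 4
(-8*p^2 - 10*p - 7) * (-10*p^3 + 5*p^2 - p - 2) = 80*p^5 + 60*p^4 + 28*p^3 - 9*p^2 + 27*p + 14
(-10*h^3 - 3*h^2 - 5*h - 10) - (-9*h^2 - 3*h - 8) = -10*h^3 + 6*h^2 - 2*h - 2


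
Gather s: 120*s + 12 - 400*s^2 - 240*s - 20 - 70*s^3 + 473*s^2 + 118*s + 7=-70*s^3 + 73*s^2 - 2*s - 1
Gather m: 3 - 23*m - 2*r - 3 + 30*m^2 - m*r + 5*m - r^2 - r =30*m^2 + m*(-r - 18) - r^2 - 3*r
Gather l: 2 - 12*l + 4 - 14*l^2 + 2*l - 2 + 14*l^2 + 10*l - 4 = 0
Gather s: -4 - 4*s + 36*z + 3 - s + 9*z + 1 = -5*s + 45*z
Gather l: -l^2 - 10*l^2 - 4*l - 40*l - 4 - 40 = -11*l^2 - 44*l - 44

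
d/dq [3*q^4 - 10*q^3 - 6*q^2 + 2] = 6*q*(2*q^2 - 5*q - 2)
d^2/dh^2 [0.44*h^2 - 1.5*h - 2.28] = 0.880000000000000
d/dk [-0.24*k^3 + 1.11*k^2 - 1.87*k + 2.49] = -0.72*k^2 + 2.22*k - 1.87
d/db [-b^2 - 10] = -2*b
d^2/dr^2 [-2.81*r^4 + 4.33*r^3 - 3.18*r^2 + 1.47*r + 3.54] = -33.72*r^2 + 25.98*r - 6.36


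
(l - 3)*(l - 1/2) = l^2 - 7*l/2 + 3/2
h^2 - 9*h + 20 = (h - 5)*(h - 4)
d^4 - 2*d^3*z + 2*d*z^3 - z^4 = (d - z)^3*(d + z)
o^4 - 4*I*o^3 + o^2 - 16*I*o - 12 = (o - 3*I)*(o - 2*I)*(o - I)*(o + 2*I)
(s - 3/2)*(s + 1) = s^2 - s/2 - 3/2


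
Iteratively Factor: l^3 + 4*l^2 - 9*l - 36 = (l + 4)*(l^2 - 9) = (l + 3)*(l + 4)*(l - 3)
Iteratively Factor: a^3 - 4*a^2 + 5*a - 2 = (a - 2)*(a^2 - 2*a + 1) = (a - 2)*(a - 1)*(a - 1)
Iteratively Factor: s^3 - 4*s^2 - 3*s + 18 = (s - 3)*(s^2 - s - 6) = (s - 3)^2*(s + 2)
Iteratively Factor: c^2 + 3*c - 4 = (c - 1)*(c + 4)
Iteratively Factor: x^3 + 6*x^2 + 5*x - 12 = (x - 1)*(x^2 + 7*x + 12) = (x - 1)*(x + 3)*(x + 4)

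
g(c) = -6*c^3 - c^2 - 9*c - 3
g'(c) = -18*c^2 - 2*c - 9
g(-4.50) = 564.00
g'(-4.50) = -364.50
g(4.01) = -442.06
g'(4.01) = -306.46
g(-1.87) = 49.57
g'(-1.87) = -68.20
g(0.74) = -12.64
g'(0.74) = -20.34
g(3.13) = -224.95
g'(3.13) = -191.60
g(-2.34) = 89.46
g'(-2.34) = -102.88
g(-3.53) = 280.23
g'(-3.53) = -226.24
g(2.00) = -73.00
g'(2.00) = -85.00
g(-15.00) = 20157.00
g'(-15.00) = -4029.00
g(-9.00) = 4371.00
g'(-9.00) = -1449.00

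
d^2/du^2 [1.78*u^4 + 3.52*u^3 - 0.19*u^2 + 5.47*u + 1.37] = 21.36*u^2 + 21.12*u - 0.38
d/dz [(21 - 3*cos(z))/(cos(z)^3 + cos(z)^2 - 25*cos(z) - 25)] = 3*(25*cos(z)/2 + 10*cos(2*z) - cos(3*z)/2 - 190)*sin(z)/(cos(z)^3 + cos(z)^2 - 25*cos(z) - 25)^2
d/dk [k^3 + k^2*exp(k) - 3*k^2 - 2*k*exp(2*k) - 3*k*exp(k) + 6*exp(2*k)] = k^2*exp(k) + 3*k^2 - 4*k*exp(2*k) - k*exp(k) - 6*k + 10*exp(2*k) - 3*exp(k)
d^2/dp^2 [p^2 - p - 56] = 2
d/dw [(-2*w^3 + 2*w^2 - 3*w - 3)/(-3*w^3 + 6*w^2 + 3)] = (-2*w^4 - 6*w^3 - 9*w^2 + 16*w - 3)/(3*(w^6 - 4*w^5 + 4*w^4 - 2*w^3 + 4*w^2 + 1))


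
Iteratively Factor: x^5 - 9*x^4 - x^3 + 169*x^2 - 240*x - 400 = (x + 1)*(x^4 - 10*x^3 + 9*x^2 + 160*x - 400) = (x - 5)*(x + 1)*(x^3 - 5*x^2 - 16*x + 80) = (x - 5)*(x + 1)*(x + 4)*(x^2 - 9*x + 20) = (x - 5)^2*(x + 1)*(x + 4)*(x - 4)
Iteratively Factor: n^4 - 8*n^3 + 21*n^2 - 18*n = (n - 3)*(n^3 - 5*n^2 + 6*n) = (n - 3)*(n - 2)*(n^2 - 3*n) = (n - 3)^2*(n - 2)*(n)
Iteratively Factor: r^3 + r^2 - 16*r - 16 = (r + 1)*(r^2 - 16) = (r + 1)*(r + 4)*(r - 4)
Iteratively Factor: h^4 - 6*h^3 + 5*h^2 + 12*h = (h - 3)*(h^3 - 3*h^2 - 4*h) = h*(h - 3)*(h^2 - 3*h - 4) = h*(h - 4)*(h - 3)*(h + 1)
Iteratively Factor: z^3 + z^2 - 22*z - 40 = (z - 5)*(z^2 + 6*z + 8) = (z - 5)*(z + 4)*(z + 2)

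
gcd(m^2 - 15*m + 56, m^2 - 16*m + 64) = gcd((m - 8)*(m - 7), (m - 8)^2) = m - 8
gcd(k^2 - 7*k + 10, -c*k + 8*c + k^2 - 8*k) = 1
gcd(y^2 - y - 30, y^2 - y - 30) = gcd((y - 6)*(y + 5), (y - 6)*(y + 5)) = y^2 - y - 30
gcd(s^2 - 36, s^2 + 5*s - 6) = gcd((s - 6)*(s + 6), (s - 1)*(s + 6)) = s + 6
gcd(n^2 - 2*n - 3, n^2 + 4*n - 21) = n - 3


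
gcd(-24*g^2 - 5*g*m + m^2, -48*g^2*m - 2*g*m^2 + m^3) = 8*g - m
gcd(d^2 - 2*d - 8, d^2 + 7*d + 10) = d + 2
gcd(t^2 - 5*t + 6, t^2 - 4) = t - 2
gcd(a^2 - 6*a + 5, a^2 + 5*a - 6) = a - 1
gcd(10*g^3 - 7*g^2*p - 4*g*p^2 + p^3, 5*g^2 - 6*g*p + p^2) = 5*g^2 - 6*g*p + p^2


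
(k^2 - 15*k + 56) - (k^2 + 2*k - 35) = 91 - 17*k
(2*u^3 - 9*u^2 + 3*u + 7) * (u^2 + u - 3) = 2*u^5 - 7*u^4 - 12*u^3 + 37*u^2 - 2*u - 21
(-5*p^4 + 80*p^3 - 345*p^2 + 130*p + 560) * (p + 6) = -5*p^5 + 50*p^4 + 135*p^3 - 1940*p^2 + 1340*p + 3360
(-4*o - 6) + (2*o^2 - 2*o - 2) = 2*o^2 - 6*o - 8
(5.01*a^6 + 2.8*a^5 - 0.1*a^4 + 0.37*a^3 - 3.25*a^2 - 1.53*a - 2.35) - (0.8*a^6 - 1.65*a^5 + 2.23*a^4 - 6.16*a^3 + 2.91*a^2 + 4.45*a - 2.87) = 4.21*a^6 + 4.45*a^5 - 2.33*a^4 + 6.53*a^3 - 6.16*a^2 - 5.98*a + 0.52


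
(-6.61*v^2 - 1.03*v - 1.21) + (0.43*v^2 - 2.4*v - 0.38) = -6.18*v^2 - 3.43*v - 1.59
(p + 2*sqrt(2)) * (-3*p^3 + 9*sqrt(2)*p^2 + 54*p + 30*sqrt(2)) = -3*p^4 + 3*sqrt(2)*p^3 + 90*p^2 + 138*sqrt(2)*p + 120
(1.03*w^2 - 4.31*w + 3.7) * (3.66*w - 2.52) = 3.7698*w^3 - 18.3702*w^2 + 24.4032*w - 9.324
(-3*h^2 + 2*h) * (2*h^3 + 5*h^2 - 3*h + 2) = -6*h^5 - 11*h^4 + 19*h^3 - 12*h^2 + 4*h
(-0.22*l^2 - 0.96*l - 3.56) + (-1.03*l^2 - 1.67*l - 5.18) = -1.25*l^2 - 2.63*l - 8.74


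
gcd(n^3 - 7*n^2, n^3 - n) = n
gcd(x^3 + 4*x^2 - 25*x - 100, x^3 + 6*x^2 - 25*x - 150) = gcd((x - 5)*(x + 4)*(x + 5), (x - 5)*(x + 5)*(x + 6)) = x^2 - 25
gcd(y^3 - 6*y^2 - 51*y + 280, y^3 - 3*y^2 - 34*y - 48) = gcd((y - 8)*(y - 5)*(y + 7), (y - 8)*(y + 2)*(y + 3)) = y - 8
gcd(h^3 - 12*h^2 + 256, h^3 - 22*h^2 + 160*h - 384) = h^2 - 16*h + 64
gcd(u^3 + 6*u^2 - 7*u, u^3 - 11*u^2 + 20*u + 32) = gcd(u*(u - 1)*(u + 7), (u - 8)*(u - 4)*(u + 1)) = 1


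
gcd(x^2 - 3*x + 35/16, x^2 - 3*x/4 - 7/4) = x - 7/4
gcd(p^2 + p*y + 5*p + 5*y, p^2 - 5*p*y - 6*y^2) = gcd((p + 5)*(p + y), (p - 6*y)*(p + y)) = p + y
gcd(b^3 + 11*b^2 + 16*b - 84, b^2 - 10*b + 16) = b - 2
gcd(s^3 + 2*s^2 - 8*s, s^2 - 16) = s + 4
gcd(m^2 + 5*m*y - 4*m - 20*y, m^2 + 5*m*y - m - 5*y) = m + 5*y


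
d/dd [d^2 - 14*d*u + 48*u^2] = 2*d - 14*u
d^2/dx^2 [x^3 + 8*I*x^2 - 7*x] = 6*x + 16*I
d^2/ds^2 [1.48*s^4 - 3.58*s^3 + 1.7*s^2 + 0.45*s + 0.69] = 17.76*s^2 - 21.48*s + 3.4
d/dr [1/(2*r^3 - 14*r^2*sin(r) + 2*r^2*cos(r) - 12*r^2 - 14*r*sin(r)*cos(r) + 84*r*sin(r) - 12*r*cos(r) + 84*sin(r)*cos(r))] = (r^2*sin(r) + 7*r^2*cos(r) - 3*r^2 + 8*r*sin(r) - 44*r*cos(r) + 7*r*cos(2*r) + 12*r - 42*sin(r) + 7*sin(2*r)/2 + 6*cos(r) - 42*cos(2*r))/(2*(r - 6)^2*(r - 7*sin(r))^2*(r + cos(r))^2)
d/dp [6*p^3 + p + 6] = 18*p^2 + 1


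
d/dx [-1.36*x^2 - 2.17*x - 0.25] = -2.72*x - 2.17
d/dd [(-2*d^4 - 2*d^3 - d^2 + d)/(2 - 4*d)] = (12*d^4 - 4*d^2 - 2*d + 1)/(2*(4*d^2 - 4*d + 1))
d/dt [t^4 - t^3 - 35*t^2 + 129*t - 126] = 4*t^3 - 3*t^2 - 70*t + 129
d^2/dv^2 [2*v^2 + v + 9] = 4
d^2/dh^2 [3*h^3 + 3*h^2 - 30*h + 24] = 18*h + 6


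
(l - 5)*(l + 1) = l^2 - 4*l - 5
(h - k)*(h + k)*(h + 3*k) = h^3 + 3*h^2*k - h*k^2 - 3*k^3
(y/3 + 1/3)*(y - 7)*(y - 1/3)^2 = y^4/3 - 20*y^3/9 - 26*y^2/27 + 4*y/3 - 7/27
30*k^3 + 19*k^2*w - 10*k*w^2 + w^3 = (-6*k + w)*(-5*k + w)*(k + w)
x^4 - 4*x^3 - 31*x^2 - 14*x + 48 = (x - 8)*(x - 1)*(x + 2)*(x + 3)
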